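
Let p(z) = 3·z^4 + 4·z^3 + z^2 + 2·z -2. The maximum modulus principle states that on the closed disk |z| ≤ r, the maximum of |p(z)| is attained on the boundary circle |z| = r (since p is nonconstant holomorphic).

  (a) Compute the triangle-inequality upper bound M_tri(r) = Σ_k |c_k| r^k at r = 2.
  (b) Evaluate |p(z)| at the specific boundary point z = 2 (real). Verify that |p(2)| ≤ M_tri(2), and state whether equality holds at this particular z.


Coefficients: c_0 = -2, c_1 = 2, c_2 = 1, c_3 = 4, c_4 = 3. Radius r = 2.
Part (a). Triangle bound: M_tri(r) = Σ_k |c_k| r^k
  = |-2|·2^0 + |2|·2^1 + |1|·2^2 + |4|·2^3 + |3|·2^4
  = 2 + 4 + 4 + 32 + 48 = 90.
This bounds M(r) := max_{|z|=r} |p(z)| from above; equality holds iff all terms c_k z^k can be made to align in phase at a single z on |z|=r.
Part (b). At z = 2 (real, on the circle |z| = r):
  p(2) = (-2)·2^0 + (2)·2^1 + (1)·2^2 + (4)·2^3 + (3)·2^4 = 86.
  |p(2)| = 86.
Check: |p(2)| = 86 ≤ 90 = M_tri(2). ✓ Equality does not hold at z = 2 (the coefficients have mixed signs, so the terms do not all align in phase there).

M_tri(2) = 90; |p(2)| = 86; equality at z=2: no.


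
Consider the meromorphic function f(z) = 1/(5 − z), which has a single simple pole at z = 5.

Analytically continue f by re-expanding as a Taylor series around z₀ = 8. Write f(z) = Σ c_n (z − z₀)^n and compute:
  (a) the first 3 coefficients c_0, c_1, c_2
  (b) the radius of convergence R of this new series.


Let w = z − z₀, so z = z₀ + w.
Then 5 − z = 5 − (z₀ + w) = (5 − z₀) − w = -3 − w.
f(z) = 1/(-3 − w) = (1/(-3)) · 1/(1 − w/(-3)) = Σ_{n≥0} w^n / (-3)^(n+1).
So c_n = 1/(-3)^(n+1):
  c_0 = 1/(-3)^1 = -1/3.
  c_1 = 1/(-3)^2 = 1/9.
  c_2 = 1/(-3)^3 = -1/27.
The series is valid for |w/d| < 1, i.e. |z − z₀| < |d|.
Radius of convergence: R = |5 − z₀| = |-3| = 3 (distance from z₀ to the singularity z = 5).

c_0 = -1/3, c_1 = 1/9, c_2 = -1/27; R = 3.


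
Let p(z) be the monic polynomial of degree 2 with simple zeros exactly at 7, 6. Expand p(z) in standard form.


The polynomial is p(z) = ∏_{α ∈ S} (z − α), where S = {7, 6}.
Expanding the product yields: p(z) = z^2 -13·z + 42.
The resulting polynomial has degree 2 and real coefficients as required.

p(z) = z^2 -13·z + 42.


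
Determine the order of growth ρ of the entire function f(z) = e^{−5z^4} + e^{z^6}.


Each summand is entire of order 4 and 6 respectively (as in the single-exponential case). The order of a sum is at most the max of the orders, so ρ ≤ 6. For the lower bound: on |z|=r choose arg z so that 1z^6 is real positive; then |e^{1z^6}| = e^{1r^6} while |e^{-5z^4}| ≤ e^{5r^4} = o(e^{1r^6}). So |f| ≥ e^{1r^6}(1 − o(1)) and ρ ≥ 6. Hence ρ = max(4, 6) = 6.
Therefore ρ = 6.

Order ρ = 6.


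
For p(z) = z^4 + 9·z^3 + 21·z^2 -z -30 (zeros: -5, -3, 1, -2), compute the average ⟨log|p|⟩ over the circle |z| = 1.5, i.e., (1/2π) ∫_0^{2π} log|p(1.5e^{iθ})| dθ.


Zeros: -5, -3, -2, 1; r = 1.5.
Inside |z| < r: 1. Outside (|z| ≥ r): -5, -3, -2.
p(0) = -30, so log|p(0)| = log(30) = 3.4012.
Apply Jensen: I(r) = log|p(0)| + Σ_k log(r/|z_k|), summed over zeros inside |z| < r.
  log(r/|z_k|) for z_k = 1: log(1.5/1) = 0.4055
  Outside zeros (-5, -3, -2) contribute nothing to the Jensen sum.
Sum over inside zeros: 0.4055.
I(r) = log|p(0)| + (inside sum) = 3.4012 + 0.4055 = 3.8067.
Note: since some zeros are outside |z| ≤ r, the simplified n·log(r) form does NOT apply — only the inside zeros contribute.

I(r) ≈ 3.8067.


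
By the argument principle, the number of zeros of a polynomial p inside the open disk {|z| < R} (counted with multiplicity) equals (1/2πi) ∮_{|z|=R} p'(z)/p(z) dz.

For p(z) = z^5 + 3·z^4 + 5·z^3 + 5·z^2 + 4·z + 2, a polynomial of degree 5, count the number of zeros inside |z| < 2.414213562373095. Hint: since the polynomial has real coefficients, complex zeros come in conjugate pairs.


The zeros of p are: (0 + 1i), (0 - 1i), -1, (-1 + 1i), (-1 - 1i).
Their magnitudes are: 1, 1, 1, 1.414, 1.414.
Zeros with |z| < R = 2.414213562373095: (0 + 1i), (0 - 1i), -1, (-1 + 1i), (-1 - 1i).
Count = 5.
By the argument principle, (1/2πi) ∮_{|z|=R} p'(z)/p(z) dz equals exactly this count.

Number of zeros inside |z| < 2.414213562373095: 5.


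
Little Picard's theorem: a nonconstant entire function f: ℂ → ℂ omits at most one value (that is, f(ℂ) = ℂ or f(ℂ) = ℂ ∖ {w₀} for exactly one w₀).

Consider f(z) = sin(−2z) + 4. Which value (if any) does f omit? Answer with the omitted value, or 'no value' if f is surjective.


Little Picard bounds the complement of f(ℂ) to at most one point.
sin is entire and surjective onto ℂ: for every w ∈ ℂ, sin(ζ) = w has a solution ζ ∈ ℂ (e.g., via the complex inverse arcsin). With ζ = −2z this gives z = ζ/(-2). Then 1·sin(−2z) takes every value in 1·ℂ = ℂ, and adding 4 is a bijection of ℂ. So f is surjective and omits no value. (Note: only on the real line is sin bounded by [−1, 1].)

Omitted value: no value.


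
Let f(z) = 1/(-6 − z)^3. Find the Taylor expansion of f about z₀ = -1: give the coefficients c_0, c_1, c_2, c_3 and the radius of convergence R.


Let w = z − z₀, so z = z₀ + w.
Then -6 − z = -6 − (z₀ + w) = (-6 − z₀) − w = -5 − w.
f(z) = 1/(-5 − w)^3 = (1/(-5)^3) · (1 − w/(-5))^{−3}.
By the binomial series (1−u)^{−3} = Σ_{n≥0} C(n+2, 2) u^n for |u|<1, with u = w/(-5):
  c_n = C(n+2, 2) / (-5)^(n+3).
  c_0 = 1/(-5)^3 = -1/125.
  c_1 = 3/(-5)^4 = 3/625.
  c_2 = 6/(-5)^5 = -6/3125.
  c_3 = 10/(-5)^6 = 2/3125.
The series is valid for |w/d| < 1, i.e. |z − z₀| < |d|.
Radius of convergence: R = |-6 − z₀| = |-5| = 5 (distance from z₀ to the singularity z = -6).

c_0 = -1/125, c_1 = 3/625, c_2 = -6/3125, c_3 = 2/3125; R = 5.


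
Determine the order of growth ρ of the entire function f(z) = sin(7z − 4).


sin(w) is a linear combination of e^{iw} and e^{−iw} (or e^w, e^{−w} in the hyperbolic case), so |sin(w)| ≤ e^{|w|}. With w = 7z − 4, |w| ≤ 7|z| + 4 = 7r + 4 on |z| = r, giving M(r) ≤ e^{7r + 4}, so ρ ≤ 1. On a suitable ray (z = it for sin/cos; z = t for sinh/cosh, t real → ∞), |sin(7z − 4)| grows like e^{7|t|}/2, so ρ ≥ 1. Hence ρ = 1.
Therefore ρ = 1.

Order ρ = 1.


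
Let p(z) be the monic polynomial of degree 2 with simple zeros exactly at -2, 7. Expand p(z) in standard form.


The polynomial is p(z) = ∏_{α ∈ S} (z − α), where S = {-2, 7}.
Expanding the product yields: p(z) = z^2 -5·z -14.
The resulting polynomial has degree 2 and real coefficients as required.

p(z) = z^2 -5·z -14.


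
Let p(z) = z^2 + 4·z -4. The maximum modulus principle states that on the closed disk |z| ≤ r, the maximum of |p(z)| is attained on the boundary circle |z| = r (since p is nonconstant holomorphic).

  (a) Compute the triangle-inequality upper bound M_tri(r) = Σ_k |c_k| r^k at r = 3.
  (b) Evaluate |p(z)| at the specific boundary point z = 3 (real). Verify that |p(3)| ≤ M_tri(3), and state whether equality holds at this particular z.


Coefficients: c_0 = -4, c_1 = 4, c_2 = 1. Radius r = 3.
Part (a). Triangle bound: M_tri(r) = Σ_k |c_k| r^k
  = |-4|·3^0 + |4|·3^1 + |1|·3^2
  = 4 + 12 + 9 = 25.
This bounds M(r) := max_{|z|=r} |p(z)| from above; equality holds iff all terms c_k z^k can be made to align in phase at a single z on |z|=r.
Part (b). At z = 3 (real, on the circle |z| = r):
  p(3) = (-4)·3^0 + (4)·3^1 + (1)·3^2 = 17.
  |p(3)| = 17.
Check: |p(3)| = 17 ≤ 25 = M_tri(3). ✓ Equality does not hold at z = 3 (the coefficients have mixed signs, so the terms do not all align in phase there).

M_tri(3) = 25; |p(3)| = 17; equality at z=3: no.


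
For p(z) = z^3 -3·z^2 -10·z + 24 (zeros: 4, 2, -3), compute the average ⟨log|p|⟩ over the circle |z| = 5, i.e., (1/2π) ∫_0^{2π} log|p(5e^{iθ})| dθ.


Zeros: -3, 2, 4; r = 5.
Inside |z| < r: -3, 2, 4. Outside (|z| ≥ r): ∅.
p(0) = 24, so log|p(0)| = log(24) = 3.1781.
Apply Jensen: I(r) = log|p(0)| + Σ_k log(r/|z_k|), summed over zeros inside |z| < r.
  log(r/|z_k|) for z_k = 4: log(5/4) = 0.2231
  log(r/|z_k|) for z_k = 2: log(5/2) = 0.9163
  log(r/|z_k|) for z_k = -3: log(5/3) = 0.5108
Sum over inside zeros: 1.6503.
I(r) = log|p(0)| + (inside sum) = 3.1781 + 1.6503 = 4.8283.
Closed form (all zeros inside, monic): I(r) = n·log(r) = 3·log(5) = 4.8283. ✓

I(r) ≈ 4.8283.


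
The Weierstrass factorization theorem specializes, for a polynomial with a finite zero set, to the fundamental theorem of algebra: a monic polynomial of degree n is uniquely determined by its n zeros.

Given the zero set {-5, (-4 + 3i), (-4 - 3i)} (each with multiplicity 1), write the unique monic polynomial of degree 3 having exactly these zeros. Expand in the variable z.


The polynomial is p(z) = ∏_{α ∈ S} (z − α), where S = {-5, (-4 + 3i), (-4 - 3i)}.
Expanding the product yields: p(z) = z^3 + 13·z^2 + 65·z + 125.
Note conjugate pairs combine to real quadratics: (z − (-4+3i))(z − (-4−3i)) = z² + 8z + 25.
The resulting polynomial has degree 3 and real coefficients as required.

p(z) = z^3 + 13·z^2 + 65·z + 125.


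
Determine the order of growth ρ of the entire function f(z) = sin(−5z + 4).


sin(w) is a linear combination of e^{iw} and e^{−iw} (or e^w, e^{−w} in the hyperbolic case), so |sin(w)| ≤ e^{|w|}. With w = −5z + 4, |w| ≤ 5|z| + 4 = 5r + 4 on |z| = r, giving M(r) ≤ e^{5r + 4}, so ρ ≤ 1. On a suitable ray (z = it for sin/cos; z = t for sinh/cosh, t real → ∞), |sin(−5z + 4)| grows like e^{5|t|}/2, so ρ ≥ 1. Hence ρ = 1.
Therefore ρ = 1.

Order ρ = 1.


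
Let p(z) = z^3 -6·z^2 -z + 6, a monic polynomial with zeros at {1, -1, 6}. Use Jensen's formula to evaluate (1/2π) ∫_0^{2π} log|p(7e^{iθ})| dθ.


Zeros: -1, 1, 6; r = 7.
Inside |z| < r: -1, 1, 6. Outside (|z| ≥ r): ∅.
p(0) = 6, so log|p(0)| = log(6) = 1.7918.
Apply Jensen: I(r) = log|p(0)| + Σ_k log(r/|z_k|), summed over zeros inside |z| < r.
  log(r/|z_k|) for z_k = 1: log(7/1) = 1.9459
  log(r/|z_k|) for z_k = -1: log(7/1) = 1.9459
  log(r/|z_k|) for z_k = 6: log(7/6) = 0.1542
Sum over inside zeros: 4.0460.
I(r) = log|p(0)| + (inside sum) = 1.7918 + 4.0460 = 5.8377.
Closed form (all zeros inside, monic): I(r) = n·log(r) = 3·log(7) = 5.8377. ✓

I(r) ≈ 5.8377.


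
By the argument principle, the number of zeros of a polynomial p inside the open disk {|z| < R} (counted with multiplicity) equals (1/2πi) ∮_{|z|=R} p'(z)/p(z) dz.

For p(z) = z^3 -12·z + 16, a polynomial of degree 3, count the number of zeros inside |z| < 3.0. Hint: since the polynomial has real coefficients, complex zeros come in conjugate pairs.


The zeros of p are: 2, 2, -4.
Their magnitudes are: 2, 2, 4.
Zeros with |z| < R = 3.0: 2, 2.
Count = 2.
By the argument principle, (1/2πi) ∮_{|z|=R} p'(z)/p(z) dz equals exactly this count.

Number of zeros inside |z| < 3.0: 2.


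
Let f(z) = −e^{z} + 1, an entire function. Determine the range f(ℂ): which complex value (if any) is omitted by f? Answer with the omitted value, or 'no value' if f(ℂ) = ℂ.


Little Picard bounds the complement of f(ℂ) to at most one point.
e^{z} is never zero on ℂ, so -1·e^{z} takes every value in ℂ ∖ {0}. Adding 1 shifts the range to ℂ ∖ {1}. Thus f omits exactly the value 1.

Omitted value: 1.


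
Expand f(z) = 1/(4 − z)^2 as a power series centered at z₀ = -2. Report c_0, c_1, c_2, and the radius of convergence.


Let w = z − z₀, so z = z₀ + w.
Then 4 − z = 4 − (z₀ + w) = (4 − z₀) − w = 6 − w.
f(z) = 1/(6 − w)^2 = (1/(6)^2) · (1 − w/(6))^{−2}.
By the binomial series (1−u)^{−2} = Σ_{n≥0} C(n+1, 1) u^n for |u|<1, with u = w/(6):
  c_n = C(n+1, 1) / (6)^(n+2).
  c_0 = 1/(6)^2 = 1/36.
  c_1 = 2/(6)^3 = 1/108.
  c_2 = 3/(6)^4 = 1/432.
The series is valid for |w/d| < 1, i.e. |z − z₀| < |d|.
Radius of convergence: R = |4 − z₀| = |6| = 6 (distance from z₀ to the singularity z = 4).

c_0 = 1/36, c_1 = 1/108, c_2 = 1/432; R = 6.


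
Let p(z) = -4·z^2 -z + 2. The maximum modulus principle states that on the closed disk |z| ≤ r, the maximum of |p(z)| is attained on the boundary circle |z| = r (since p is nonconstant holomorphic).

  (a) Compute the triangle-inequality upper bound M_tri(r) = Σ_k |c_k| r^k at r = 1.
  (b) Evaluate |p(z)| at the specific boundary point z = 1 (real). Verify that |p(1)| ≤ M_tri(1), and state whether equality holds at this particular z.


Coefficients: c_0 = 2, c_1 = -1, c_2 = -4. Radius r = 1.
Part (a). Triangle bound: M_tri(r) = Σ_k |c_k| r^k
  = |2|·1^0 + |-1|·1^1 + |-4|·1^2
  = 2 + 1 + 4 = 7.
This bounds M(r) := max_{|z|=r} |p(z)| from above; equality holds iff all terms c_k z^k can be made to align in phase at a single z on |z|=r.
Part (b). At z = 1 (real, on the circle |z| = r):
  p(1) = (2)·1^0 + (-1)·1^1 + (-4)·1^2 = -3.
  |p(1)| = 3.
Check: |p(1)| = 3 ≤ 7 = M_tri(1). ✓ Equality does not hold at z = 1 (the coefficients have mixed signs, so the terms do not all align in phase there).

M_tri(1) = 7; |p(1)| = 3; equality at z=1: no.


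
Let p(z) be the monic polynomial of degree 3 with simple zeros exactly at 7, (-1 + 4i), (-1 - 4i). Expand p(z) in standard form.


The polynomial is p(z) = ∏_{α ∈ S} (z − α), where S = {7, (-1 + 4i), (-1 - 4i)}.
Expanding the product yields: p(z) = z^3 -5·z^2 + 3·z -119.
Note conjugate pairs combine to real quadratics: (z − (-1+4i))(z − (-1−4i)) = z² + 2z + 17.
The resulting polynomial has degree 3 and real coefficients as required.

p(z) = z^3 -5·z^2 + 3·z -119.


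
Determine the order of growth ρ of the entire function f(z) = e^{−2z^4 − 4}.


|e^{−2z^4 − 4}| = e^{Re(-2·z^4) + -4} ≤ e^{2|z|^4 + -4} = e^{2r^4 + -4} on |z| = r, so ρ ≤ 4. Choosing z on |z|=r so that -2·z^4 is real positive (always possible by picking arg z appropriately) gives |f(z)| = e^{2r^4 + -4}, matching the bound. The additive constant -4 does not affect log log M(r) ~ 4·log r. Hence ρ = 4.
Therefore ρ = 4.

Order ρ = 4.


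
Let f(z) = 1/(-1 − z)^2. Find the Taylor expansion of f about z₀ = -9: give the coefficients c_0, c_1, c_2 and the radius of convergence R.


Let w = z − z₀, so z = z₀ + w.
Then -1 − z = -1 − (z₀ + w) = (-1 − z₀) − w = 8 − w.
f(z) = 1/(8 − w)^2 = (1/(8)^2) · (1 − w/(8))^{−2}.
By the binomial series (1−u)^{−2} = Σ_{n≥0} C(n+1, 1) u^n for |u|<1, with u = w/(8):
  c_n = C(n+1, 1) / (8)^(n+2).
  c_0 = 1/(8)^2 = 1/64.
  c_1 = 2/(8)^3 = 1/256.
  c_2 = 3/(8)^4 = 3/4096.
The series is valid for |w/d| < 1, i.e. |z − z₀| < |d|.
Radius of convergence: R = |-1 − z₀| = |8| = 8 (distance from z₀ to the singularity z = -1).

c_0 = 1/64, c_1 = 1/256, c_2 = 3/4096; R = 8.


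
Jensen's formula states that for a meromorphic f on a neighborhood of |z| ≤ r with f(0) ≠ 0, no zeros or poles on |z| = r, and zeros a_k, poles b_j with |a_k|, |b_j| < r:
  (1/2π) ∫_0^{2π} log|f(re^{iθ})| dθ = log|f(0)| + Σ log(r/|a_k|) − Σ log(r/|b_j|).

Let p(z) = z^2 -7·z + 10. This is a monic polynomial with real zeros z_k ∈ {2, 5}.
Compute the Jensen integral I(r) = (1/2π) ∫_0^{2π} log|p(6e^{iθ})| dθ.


Zeros: 2, 5; r = 6.
Inside |z| < r: 2, 5. Outside (|z| ≥ r): ∅.
p(0) = 10, so log|p(0)| = log(10) = 2.3026.
Apply Jensen: I(r) = log|p(0)| + Σ_k log(r/|z_k|), summed over zeros inside |z| < r.
  log(r/|z_k|) for z_k = 2: log(6/2) = 1.0986
  log(r/|z_k|) for z_k = 5: log(6/5) = 0.1823
Sum over inside zeros: 1.2809.
I(r) = log|p(0)| + (inside sum) = 2.3026 + 1.2809 = 3.5835.
Closed form (all zeros inside, monic): I(r) = n·log(r) = 2·log(6) = 3.5835. ✓

I(r) ≈ 3.5835.


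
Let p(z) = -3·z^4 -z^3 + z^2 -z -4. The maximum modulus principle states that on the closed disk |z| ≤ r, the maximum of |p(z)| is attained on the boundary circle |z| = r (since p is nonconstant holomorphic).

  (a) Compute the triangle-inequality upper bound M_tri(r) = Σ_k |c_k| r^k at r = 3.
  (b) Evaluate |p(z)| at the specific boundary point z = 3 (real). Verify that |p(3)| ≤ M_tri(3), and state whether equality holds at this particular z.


Coefficients: c_0 = -4, c_1 = -1, c_2 = 1, c_3 = -1, c_4 = -3. Radius r = 3.
Part (a). Triangle bound: M_tri(r) = Σ_k |c_k| r^k
  = |-4|·3^0 + |-1|·3^1 + |1|·3^2 + |-1|·3^3 + |-3|·3^4
  = 4 + 3 + 9 + 27 + 243 = 286.
This bounds M(r) := max_{|z|=r} |p(z)| from above; equality holds iff all terms c_k z^k can be made to align in phase at a single z on |z|=r.
Part (b). At z = 3 (real, on the circle |z| = r):
  p(3) = (-4)·3^0 + (-1)·3^1 + (1)·3^2 + (-1)·3^3 + (-3)·3^4 = -268.
  |p(3)| = 268.
Check: |p(3)| = 268 ≤ 286 = M_tri(3). ✓ Equality does not hold at z = 3 (the coefficients have mixed signs, so the terms do not all align in phase there).

M_tri(3) = 286; |p(3)| = 268; equality at z=3: no.


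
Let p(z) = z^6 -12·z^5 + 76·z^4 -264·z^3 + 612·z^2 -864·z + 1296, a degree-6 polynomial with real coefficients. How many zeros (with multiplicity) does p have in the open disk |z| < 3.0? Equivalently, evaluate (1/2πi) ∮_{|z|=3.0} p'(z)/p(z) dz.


The zeros of p are: (3 + 3i), (3 - 3i), (0 + 2i), (0 - 2i), (3 + 3i), (3 - 3i).
Their magnitudes are: 4.243, 4.243, 2, 2, 4.243, 4.243.
Zeros with |z| < R = 3.0: (0 + 2i), (0 - 2i).
Count = 2.
By the argument principle, (1/2πi) ∮_{|z|=R} p'(z)/p(z) dz equals exactly this count.

Number of zeros inside |z| < 3.0: 2.


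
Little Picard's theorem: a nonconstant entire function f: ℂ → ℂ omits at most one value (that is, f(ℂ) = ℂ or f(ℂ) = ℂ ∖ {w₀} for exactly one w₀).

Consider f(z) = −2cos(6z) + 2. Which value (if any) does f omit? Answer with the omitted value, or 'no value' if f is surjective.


Little Picard bounds the complement of f(ℂ) to at most one point.
cos is entire and surjective onto ℂ: for every w ∈ ℂ, cos(ζ) = w has a solution ζ ∈ ℂ (e.g., via the complex inverse arccos). With ζ = 6z this gives z = ζ/(6). Then -2·cos(6z) takes every value in -2·ℂ = ℂ, and adding 2 is a bijection of ℂ. So f is surjective and omits no value. (Note: only on the real line is cos bounded by [−1, 1].)

Omitted value: no value.


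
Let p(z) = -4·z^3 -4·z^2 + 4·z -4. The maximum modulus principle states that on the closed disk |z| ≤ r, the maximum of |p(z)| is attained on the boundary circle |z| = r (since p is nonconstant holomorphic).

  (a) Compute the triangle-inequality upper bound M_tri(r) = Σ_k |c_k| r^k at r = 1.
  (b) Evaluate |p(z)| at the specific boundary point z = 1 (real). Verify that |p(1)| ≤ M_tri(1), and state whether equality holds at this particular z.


Coefficients: c_0 = -4, c_1 = 4, c_2 = -4, c_3 = -4. Radius r = 1.
Part (a). Triangle bound: M_tri(r) = Σ_k |c_k| r^k
  = |-4|·1^0 + |4|·1^1 + |-4|·1^2 + |-4|·1^3
  = 4 + 4 + 4 + 4 = 16.
This bounds M(r) := max_{|z|=r} |p(z)| from above; equality holds iff all terms c_k z^k can be made to align in phase at a single z on |z|=r.
Part (b). At z = 1 (real, on the circle |z| = r):
  p(1) = (-4)·1^0 + (4)·1^1 + (-4)·1^2 + (-4)·1^3 = -8.
  |p(1)| = 8.
Check: |p(1)| = 8 ≤ 16 = M_tri(1). ✓ Equality does not hold at z = 1 (the coefficients have mixed signs, so the terms do not all align in phase there).

M_tri(1) = 16; |p(1)| = 8; equality at z=1: no.


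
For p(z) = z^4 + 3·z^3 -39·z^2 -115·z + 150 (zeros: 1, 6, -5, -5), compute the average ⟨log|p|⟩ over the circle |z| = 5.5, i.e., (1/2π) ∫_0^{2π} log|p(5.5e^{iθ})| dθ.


Zeros: -5, -5, 1, 6; r = 5.5.
Inside |z| < r: -5, -5, 1. Outside (|z| ≥ r): 6.
p(0) = 150, so log|p(0)| = log(150) = 5.0106.
Apply Jensen: I(r) = log|p(0)| + Σ_k log(r/|z_k|), summed over zeros inside |z| < r.
  log(r/|z_k|) for z_k = 1: log(5.5/1) = 1.7047
  log(r/|z_k|) for z_k = -5: log(5.5/5) = 0.0953
  log(r/|z_k|) for z_k = -5: log(5.5/5) = 0.0953
  Outside zeros (6) contribute nothing to the Jensen sum.
Sum over inside zeros: 1.8954.
I(r) = log|p(0)| + (inside sum) = 5.0106 + 1.8954 = 6.9060.
Note: since some zeros are outside |z| ≤ r, the simplified n·log(r) form does NOT apply — only the inside zeros contribute.

I(r) ≈ 6.9060.


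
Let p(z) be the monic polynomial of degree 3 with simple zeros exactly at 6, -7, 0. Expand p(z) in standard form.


The polynomial is p(z) = ∏_{α ∈ S} (z − α), where S = {6, -7, 0}.
Expanding the product yields: p(z) = z^3 + z^2 -42·z.
The resulting polynomial has degree 3 and real coefficients as required.

p(z) = z^3 + z^2 -42·z.


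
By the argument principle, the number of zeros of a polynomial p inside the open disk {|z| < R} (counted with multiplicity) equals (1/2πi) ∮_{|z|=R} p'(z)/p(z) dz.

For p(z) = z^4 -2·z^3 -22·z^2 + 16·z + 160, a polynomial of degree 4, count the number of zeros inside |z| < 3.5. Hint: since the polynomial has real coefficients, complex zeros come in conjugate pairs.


The zeros of p are: 4, (-3 + 1i), (-3 - 1i), 4.
Their magnitudes are: 4, 3.162, 3.162, 4.
Zeros with |z| < R = 3.5: (-3 + 1i), (-3 - 1i).
Count = 2.
By the argument principle, (1/2πi) ∮_{|z|=R} p'(z)/p(z) dz equals exactly this count.

Number of zeros inside |z| < 3.5: 2.


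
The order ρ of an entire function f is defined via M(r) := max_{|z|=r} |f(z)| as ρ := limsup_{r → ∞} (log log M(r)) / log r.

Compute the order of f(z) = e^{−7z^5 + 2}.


|e^{−7z^5 + 2}| = e^{Re(-7·z^5) + 2} ≤ e^{7|z|^5 + 2} = e^{7r^5 + 2} on |z| = r, so ρ ≤ 5. Choosing z on |z|=r so that -7·z^5 is real positive (always possible by picking arg z appropriately) gives |f(z)| = e^{7r^5 + 2}, matching the bound. The additive constant 2 does not affect log log M(r) ~ 5·log r. Hence ρ = 5.
Therefore ρ = 5.

Order ρ = 5.


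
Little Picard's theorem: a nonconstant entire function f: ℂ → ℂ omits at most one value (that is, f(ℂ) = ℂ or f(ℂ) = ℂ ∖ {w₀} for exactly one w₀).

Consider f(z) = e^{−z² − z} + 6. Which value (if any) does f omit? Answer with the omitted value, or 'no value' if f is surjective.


Little Picard bounds the complement of f(ℂ) to at most one point.
The exponent g(z) = −z² − z is a nonconstant polynomial, hence surjective onto ℂ. So e^{g(z)} takes every value in {e^w : w ∈ ℂ} = ℂ ∖ {0}. Adding 6 shifts the range to ℂ ∖ {6}. f omits exactly 6.

Omitted value: 6.


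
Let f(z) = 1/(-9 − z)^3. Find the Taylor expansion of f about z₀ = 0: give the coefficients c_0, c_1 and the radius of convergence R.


Let w = z − z₀, so z = z₀ + w.
Then -9 − z = -9 − (z₀ + w) = (-9 − z₀) − w = -9 − w.
f(z) = 1/(-9 − w)^3 = (1/(-9)^3) · (1 − w/(-9))^{−3}.
By the binomial series (1−u)^{−3} = Σ_{n≥0} C(n+2, 2) u^n for |u|<1, with u = w/(-9):
  c_n = C(n+2, 2) / (-9)^(n+3).
  c_0 = 1/(-9)^3 = -1/729.
  c_1 = 3/(-9)^4 = 1/2187.
The series is valid for |w/d| < 1, i.e. |z − z₀| < |d|.
Radius of convergence: R = |-9 − z₀| = |-9| = 9 (distance from z₀ to the singularity z = -9).

c_0 = -1/729, c_1 = 1/2187; R = 9.


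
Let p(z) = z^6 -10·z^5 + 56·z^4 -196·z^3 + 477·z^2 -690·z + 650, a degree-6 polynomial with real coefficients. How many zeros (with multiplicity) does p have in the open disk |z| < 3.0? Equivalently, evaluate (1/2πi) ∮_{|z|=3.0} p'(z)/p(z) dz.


The zeros of p are: (1 + 2i), (1 - 2i), (3 + 2i), (3 - 2i), (1 + 3i), (1 - 3i).
Their magnitudes are: 2.236, 2.236, 3.606, 3.606, 3.162, 3.162.
Zeros with |z| < R = 3.0: (1 + 2i), (1 - 2i).
Count = 2.
By the argument principle, (1/2πi) ∮_{|z|=R} p'(z)/p(z) dz equals exactly this count.

Number of zeros inside |z| < 3.0: 2.


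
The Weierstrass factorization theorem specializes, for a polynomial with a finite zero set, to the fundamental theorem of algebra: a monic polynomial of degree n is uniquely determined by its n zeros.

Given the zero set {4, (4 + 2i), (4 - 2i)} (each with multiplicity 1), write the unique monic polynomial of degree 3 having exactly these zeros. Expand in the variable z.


The polynomial is p(z) = ∏_{α ∈ S} (z − α), where S = {4, (4 + 2i), (4 - 2i)}.
Expanding the product yields: p(z) = z^3 -12·z^2 + 52·z -80.
Note conjugate pairs combine to real quadratics: (z − (4+2i))(z − (4−2i)) = z² − 8z + 20.
The resulting polynomial has degree 3 and real coefficients as required.

p(z) = z^3 -12·z^2 + 52·z -80.


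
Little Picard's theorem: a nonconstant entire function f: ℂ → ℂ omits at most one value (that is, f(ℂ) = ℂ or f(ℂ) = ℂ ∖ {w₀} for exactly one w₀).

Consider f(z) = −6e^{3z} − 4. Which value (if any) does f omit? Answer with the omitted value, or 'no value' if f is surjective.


Little Picard bounds the complement of f(ℂ) to at most one point.
e^{3z} is never zero on ℂ, so -6·e^{3z} takes every value in ℂ ∖ {0}. Adding -4 shifts the range to ℂ ∖ {-4}. Thus f omits exactly the value -4.

Omitted value: -4.


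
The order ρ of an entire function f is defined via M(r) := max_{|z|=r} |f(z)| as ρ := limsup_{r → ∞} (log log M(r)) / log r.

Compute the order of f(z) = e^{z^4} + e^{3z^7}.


Each summand is entire of order 4 and 7 respectively (as in the single-exponential case). The order of a sum is at most the max of the orders, so ρ ≤ 7. For the lower bound: on |z|=r choose arg z so that 3z^7 is real positive; then |e^{3z^7}| = e^{3r^7} while |e^{1z^4}| ≤ e^{1r^4} = o(e^{3r^7}). So |f| ≥ e^{3r^7}(1 − o(1)) and ρ ≥ 7. Hence ρ = max(4, 7) = 7.
Therefore ρ = 7.

Order ρ = 7.


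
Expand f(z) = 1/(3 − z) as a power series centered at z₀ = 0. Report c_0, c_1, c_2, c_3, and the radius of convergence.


Let w = z − z₀, so z = z₀ + w.
Then 3 − z = 3 − (z₀ + w) = (3 − z₀) − w = 3 − w.
f(z) = 1/(3 − w) = (1/(3)) · 1/(1 − w/(3)) = Σ_{n≥0} w^n / (3)^(n+1).
So c_n = 1/(3)^(n+1):
  c_0 = 1/(3)^1 = 1/3.
  c_1 = 1/(3)^2 = 1/9.
  c_2 = 1/(3)^3 = 1/27.
  c_3 = 1/(3)^4 = 1/81.
The series is valid for |w/d| < 1, i.e. |z − z₀| < |d|.
Radius of convergence: R = |3 − z₀| = |3| = 3 (distance from z₀ to the singularity z = 3).

c_0 = 1/3, c_1 = 1/9, c_2 = 1/27, c_3 = 1/81; R = 3.


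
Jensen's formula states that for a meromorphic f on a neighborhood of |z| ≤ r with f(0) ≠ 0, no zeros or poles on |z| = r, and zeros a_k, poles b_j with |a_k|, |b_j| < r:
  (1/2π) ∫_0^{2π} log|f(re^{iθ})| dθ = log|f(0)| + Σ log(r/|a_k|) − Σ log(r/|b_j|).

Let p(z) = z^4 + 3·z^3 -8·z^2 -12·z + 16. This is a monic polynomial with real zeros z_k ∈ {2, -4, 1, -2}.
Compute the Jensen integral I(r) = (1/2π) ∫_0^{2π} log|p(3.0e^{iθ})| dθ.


Zeros: -4, -2, 1, 2; r = 3.0.
Inside |z| < r: -2, 1, 2. Outside (|z| ≥ r): -4.
p(0) = 16, so log|p(0)| = log(16) = 2.7726.
Apply Jensen: I(r) = log|p(0)| + Σ_k log(r/|z_k|), summed over zeros inside |z| < r.
  log(r/|z_k|) for z_k = 2: log(3.0/2) = 0.4055
  log(r/|z_k|) for z_k = 1: log(3.0/1) = 1.0986
  log(r/|z_k|) for z_k = -2: log(3.0/2) = 0.4055
  Outside zeros (-4) contribute nothing to the Jensen sum.
Sum over inside zeros: 1.9095.
I(r) = log|p(0)| + (inside sum) = 2.7726 + 1.9095 = 4.6821.
Note: since some zeros are outside |z| ≤ r, the simplified n·log(r) form does NOT apply — only the inside zeros contribute.

I(r) ≈ 4.6821.


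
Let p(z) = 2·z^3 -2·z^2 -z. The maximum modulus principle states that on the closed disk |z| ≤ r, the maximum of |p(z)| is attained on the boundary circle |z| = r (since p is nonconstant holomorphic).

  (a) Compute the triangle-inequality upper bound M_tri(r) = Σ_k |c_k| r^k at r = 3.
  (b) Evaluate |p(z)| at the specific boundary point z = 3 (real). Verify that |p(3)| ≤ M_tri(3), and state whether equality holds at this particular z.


Coefficients: c_0 = 0, c_1 = -1, c_2 = -2, c_3 = 2. Radius r = 3.
Part (a). Triangle bound: M_tri(r) = Σ_k |c_k| r^k
  = |0|·3^0 + |-1|·3^1 + |-2|·3^2 + |2|·3^3
  = 0 + 3 + 18 + 54 = 75.
This bounds M(r) := max_{|z|=r} |p(z)| from above; equality holds iff all terms c_k z^k can be made to align in phase at a single z on |z|=r.
Part (b). At z = 3 (real, on the circle |z| = r):
  p(3) = (0)·3^0 + (-1)·3^1 + (-2)·3^2 + (2)·3^3 = 33.
  |p(3)| = 33.
Check: |p(3)| = 33 ≤ 75 = M_tri(3). ✓ Equality does not hold at z = 3 (the coefficients have mixed signs, so the terms do not all align in phase there).

M_tri(3) = 75; |p(3)| = 33; equality at z=3: no.


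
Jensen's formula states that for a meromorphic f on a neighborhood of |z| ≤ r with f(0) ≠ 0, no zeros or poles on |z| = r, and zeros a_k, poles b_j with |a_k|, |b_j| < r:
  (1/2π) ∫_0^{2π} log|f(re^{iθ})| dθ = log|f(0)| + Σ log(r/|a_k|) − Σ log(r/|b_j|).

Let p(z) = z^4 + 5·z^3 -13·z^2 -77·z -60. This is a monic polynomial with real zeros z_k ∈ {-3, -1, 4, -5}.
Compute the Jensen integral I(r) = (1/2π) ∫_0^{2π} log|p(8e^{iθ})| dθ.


Zeros: -5, -3, -1, 4; r = 8.
Inside |z| < r: -5, -3, -1, 4. Outside (|z| ≥ r): ∅.
p(0) = -60, so log|p(0)| = log(60) = 4.0943.
Apply Jensen: I(r) = log|p(0)| + Σ_k log(r/|z_k|), summed over zeros inside |z| < r.
  log(r/|z_k|) for z_k = -3: log(8/3) = 0.9808
  log(r/|z_k|) for z_k = -1: log(8/1) = 2.0794
  log(r/|z_k|) for z_k = 4: log(8/4) = 0.6931
  log(r/|z_k|) for z_k = -5: log(8/5) = 0.4700
Sum over inside zeros: 4.2234.
I(r) = log|p(0)| + (inside sum) = 4.0943 + 4.2234 = 8.3178.
Closed form (all zeros inside, monic): I(r) = n·log(r) = 4·log(8) = 8.3178. ✓

I(r) ≈ 8.3178.


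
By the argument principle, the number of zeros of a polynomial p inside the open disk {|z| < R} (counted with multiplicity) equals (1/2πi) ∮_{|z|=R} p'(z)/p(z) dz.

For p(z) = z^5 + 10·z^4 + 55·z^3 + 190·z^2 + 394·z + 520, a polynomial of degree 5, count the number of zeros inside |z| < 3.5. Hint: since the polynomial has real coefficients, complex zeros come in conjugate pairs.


The zeros of p are: -4, (-2 + 3i), (-2 - 3i), (-1 + 3i), (-1 - 3i).
Their magnitudes are: 4, 3.606, 3.606, 3.162, 3.162.
Zeros with |z| < R = 3.5: (-1 + 3i), (-1 - 3i).
Count = 2.
By the argument principle, (1/2πi) ∮_{|z|=R} p'(z)/p(z) dz equals exactly this count.

Number of zeros inside |z| < 3.5: 2.


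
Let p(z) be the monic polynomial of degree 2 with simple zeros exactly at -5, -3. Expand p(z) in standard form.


The polynomial is p(z) = ∏_{α ∈ S} (z − α), where S = {-5, -3}.
Expanding the product yields: p(z) = z^2 + 8·z + 15.
The resulting polynomial has degree 2 and real coefficients as required.

p(z) = z^2 + 8·z + 15.


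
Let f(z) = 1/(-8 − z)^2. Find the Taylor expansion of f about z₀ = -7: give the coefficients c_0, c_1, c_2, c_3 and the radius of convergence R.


Let w = z − z₀, so z = z₀ + w.
Then -8 − z = -8 − (z₀ + w) = (-8 − z₀) − w = -1 − w.
f(z) = 1/(-1 − w)^2 = (1/(-1)^2) · (1 − w/(-1))^{−2}.
By the binomial series (1−u)^{−2} = Σ_{n≥0} C(n+1, 1) u^n for |u|<1, with u = w/(-1):
  c_n = C(n+1, 1) / (-1)^(n+2).
  c_0 = 1/(-1)^2 = 1.
  c_1 = 2/(-1)^3 = -2.
  c_2 = 3/(-1)^4 = 3.
  c_3 = 4/(-1)^5 = -4.
The series is valid for |w/d| < 1, i.e. |z − z₀| < |d|.
Radius of convergence: R = |-8 − z₀| = |-1| = 1 (distance from z₀ to the singularity z = -8).

c_0 = 1, c_1 = -2, c_2 = 3, c_3 = -4; R = 1.


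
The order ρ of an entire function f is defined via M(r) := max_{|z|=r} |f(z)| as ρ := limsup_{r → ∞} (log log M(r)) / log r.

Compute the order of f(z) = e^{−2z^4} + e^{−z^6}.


Each summand is entire of order 4 and 6 respectively (as in the single-exponential case). The order of a sum is at most the max of the orders, so ρ ≤ 6. For the lower bound: on |z|=r choose arg z so that -1z^6 is real positive; then |e^{-1z^6}| = e^{1r^6} while |e^{-2z^4}| ≤ e^{2r^4} = o(e^{1r^6}). So |f| ≥ e^{1r^6}(1 − o(1)) and ρ ≥ 6. Hence ρ = max(4, 6) = 6.
Therefore ρ = 6.

Order ρ = 6.


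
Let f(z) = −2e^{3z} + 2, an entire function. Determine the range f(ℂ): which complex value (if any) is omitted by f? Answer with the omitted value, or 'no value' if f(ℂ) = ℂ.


Little Picard bounds the complement of f(ℂ) to at most one point.
e^{3z} is never zero on ℂ, so -2·e^{3z} takes every value in ℂ ∖ {0}. Adding 2 shifts the range to ℂ ∖ {2}. Thus f omits exactly the value 2.

Omitted value: 2.


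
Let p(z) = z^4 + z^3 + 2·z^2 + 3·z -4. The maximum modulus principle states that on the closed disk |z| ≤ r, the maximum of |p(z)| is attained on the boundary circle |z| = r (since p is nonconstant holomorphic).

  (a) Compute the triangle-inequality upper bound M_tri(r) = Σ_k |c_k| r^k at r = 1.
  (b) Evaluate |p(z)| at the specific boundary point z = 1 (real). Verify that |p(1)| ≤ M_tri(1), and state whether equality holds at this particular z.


Coefficients: c_0 = -4, c_1 = 3, c_2 = 2, c_3 = 1, c_4 = 1. Radius r = 1.
Part (a). Triangle bound: M_tri(r) = Σ_k |c_k| r^k
  = |-4|·1^0 + |3|·1^1 + |2|·1^2 + |1|·1^3 + |1|·1^4
  = 4 + 3 + 2 + 1 + 1 = 11.
This bounds M(r) := max_{|z|=r} |p(z)| from above; equality holds iff all terms c_k z^k can be made to align in phase at a single z on |z|=r.
Part (b). At z = 1 (real, on the circle |z| = r):
  p(1) = (-4)·1^0 + (3)·1^1 + (2)·1^2 + (1)·1^3 + (1)·1^4 = 3.
  |p(1)| = 3.
Check: |p(1)| = 3 ≤ 11 = M_tri(1). ✓ Equality does not hold at z = 1 (the coefficients have mixed signs, so the terms do not all align in phase there).

M_tri(1) = 11; |p(1)| = 3; equality at z=1: no.


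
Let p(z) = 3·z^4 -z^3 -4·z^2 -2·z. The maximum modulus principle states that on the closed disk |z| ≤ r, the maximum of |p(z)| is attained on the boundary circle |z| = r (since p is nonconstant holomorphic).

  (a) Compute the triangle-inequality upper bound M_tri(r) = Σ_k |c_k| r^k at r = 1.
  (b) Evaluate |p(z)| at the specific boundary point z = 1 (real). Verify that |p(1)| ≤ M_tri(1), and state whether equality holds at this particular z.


Coefficients: c_0 = 0, c_1 = -2, c_2 = -4, c_3 = -1, c_4 = 3. Radius r = 1.
Part (a). Triangle bound: M_tri(r) = Σ_k |c_k| r^k
  = |0|·1^0 + |-2|·1^1 + |-4|·1^2 + |-1|·1^3 + |3|·1^4
  = 0 + 2 + 4 + 1 + 3 = 10.
This bounds M(r) := max_{|z|=r} |p(z)| from above; equality holds iff all terms c_k z^k can be made to align in phase at a single z on |z|=r.
Part (b). At z = 1 (real, on the circle |z| = r):
  p(1) = (0)·1^0 + (-2)·1^1 + (-4)·1^2 + (-1)·1^3 + (3)·1^4 = -4.
  |p(1)| = 4.
Check: |p(1)| = 4 ≤ 10 = M_tri(1). ✓ Equality does not hold at z = 1 (the coefficients have mixed signs, so the terms do not all align in phase there).

M_tri(1) = 10; |p(1)| = 4; equality at z=1: no.


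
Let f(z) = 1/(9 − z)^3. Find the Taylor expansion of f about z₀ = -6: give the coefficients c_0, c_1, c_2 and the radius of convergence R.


Let w = z − z₀, so z = z₀ + w.
Then 9 − z = 9 − (z₀ + w) = (9 − z₀) − w = 15 − w.
f(z) = 1/(15 − w)^3 = (1/(15)^3) · (1 − w/(15))^{−3}.
By the binomial series (1−u)^{−3} = Σ_{n≥0} C(n+2, 2) u^n for |u|<1, with u = w/(15):
  c_n = C(n+2, 2) / (15)^(n+3).
  c_0 = 1/(15)^3 = 1/3375.
  c_1 = 3/(15)^4 = 1/16875.
  c_2 = 6/(15)^5 = 2/253125.
The series is valid for |w/d| < 1, i.e. |z − z₀| < |d|.
Radius of convergence: R = |9 − z₀| = |15| = 15 (distance from z₀ to the singularity z = 9).

c_0 = 1/3375, c_1 = 1/16875, c_2 = 2/253125; R = 15.


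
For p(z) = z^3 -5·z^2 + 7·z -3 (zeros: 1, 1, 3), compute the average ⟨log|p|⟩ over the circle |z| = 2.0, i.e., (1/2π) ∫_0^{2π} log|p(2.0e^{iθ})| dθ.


Zeros: 1, 1, 3; r = 2.0.
Inside |z| < r: 1, 1. Outside (|z| ≥ r): 3.
p(0) = -3, so log|p(0)| = log(3) = 1.0986.
Apply Jensen: I(r) = log|p(0)| + Σ_k log(r/|z_k|), summed over zeros inside |z| < r.
  log(r/|z_k|) for z_k = 1: log(2.0/1) = 0.6931
  log(r/|z_k|) for z_k = 1: log(2.0/1) = 0.6931
  Outside zeros (3) contribute nothing to the Jensen sum.
Sum over inside zeros: 1.3863.
I(r) = log|p(0)| + (inside sum) = 1.0986 + 1.3863 = 2.4849.
Note: since some zeros are outside |z| ≤ r, the simplified n·log(r) form does NOT apply — only the inside zeros contribute.

I(r) ≈ 2.4849.


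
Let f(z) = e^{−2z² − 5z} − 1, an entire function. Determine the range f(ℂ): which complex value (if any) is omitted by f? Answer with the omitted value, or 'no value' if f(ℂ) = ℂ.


Little Picard bounds the complement of f(ℂ) to at most one point.
The exponent g(z) = −2z² − 5z is a nonconstant polynomial, hence surjective onto ℂ. So e^{g(z)} takes every value in {e^w : w ∈ ℂ} = ℂ ∖ {0}. Adding -1 shifts the range to ℂ ∖ {-1}. f omits exactly -1.

Omitted value: -1.


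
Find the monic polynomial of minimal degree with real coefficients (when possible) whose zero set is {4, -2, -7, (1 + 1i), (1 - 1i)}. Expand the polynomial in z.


The polynomial is p(z) = ∏_{α ∈ S} (z − α), where S = {4, -2, -7, (1 + 1i), (1 - 1i)}.
Expanding the product yields: p(z) = z^5 + 3·z^4 -30·z^3 -2·z^2 + 68·z -112.
Note conjugate pairs combine to real quadratics: (z − (1+1i))(z − (1−1i)) = z² − 2z + 2.
The resulting polynomial has degree 5 and real coefficients as required.

p(z) = z^5 + 3·z^4 -30·z^3 -2·z^2 + 68·z -112.


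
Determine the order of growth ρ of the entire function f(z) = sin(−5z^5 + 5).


Write sin(w) = (e^{iw} ± e^{−iw})/(2 or 2i), so |sin(w)| ≤ e^{|w|}. With w = −5z^5 + 5, |w| ≤ 5r^5 + 5 on |z|=r, giving M(r) ≤ e^{5r^5 + 5} and ρ ≤ 5. For the lower bound, choose z on |z|=r with -5z^5 purely imaginary of modulus 5r^5; then |sin(−5z^5 + 5)| grows like e^{5r^5}/2, so ρ ≥ 5. Hence ρ = 5.
Therefore ρ = 5.

Order ρ = 5.


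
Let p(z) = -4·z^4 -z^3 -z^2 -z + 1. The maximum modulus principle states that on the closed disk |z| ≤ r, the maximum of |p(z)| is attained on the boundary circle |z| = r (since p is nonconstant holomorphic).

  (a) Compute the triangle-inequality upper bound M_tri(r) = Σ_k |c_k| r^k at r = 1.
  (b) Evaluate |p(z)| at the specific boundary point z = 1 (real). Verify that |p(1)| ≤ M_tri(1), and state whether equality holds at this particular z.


Coefficients: c_0 = 1, c_1 = -1, c_2 = -1, c_3 = -1, c_4 = -4. Radius r = 1.
Part (a). Triangle bound: M_tri(r) = Σ_k |c_k| r^k
  = |1|·1^0 + |-1|·1^1 + |-1|·1^2 + |-1|·1^3 + |-4|·1^4
  = 1 + 1 + 1 + 1 + 4 = 8.
This bounds M(r) := max_{|z|=r} |p(z)| from above; equality holds iff all terms c_k z^k can be made to align in phase at a single z on |z|=r.
Part (b). At z = 1 (real, on the circle |z| = r):
  p(1) = (1)·1^0 + (-1)·1^1 + (-1)·1^2 + (-1)·1^3 + (-4)·1^4 = -6.
  |p(1)| = 6.
Check: |p(1)| = 6 ≤ 8 = M_tri(1). ✓ Equality does not hold at z = 1 (the coefficients have mixed signs, so the terms do not all align in phase there).

M_tri(1) = 8; |p(1)| = 6; equality at z=1: no.


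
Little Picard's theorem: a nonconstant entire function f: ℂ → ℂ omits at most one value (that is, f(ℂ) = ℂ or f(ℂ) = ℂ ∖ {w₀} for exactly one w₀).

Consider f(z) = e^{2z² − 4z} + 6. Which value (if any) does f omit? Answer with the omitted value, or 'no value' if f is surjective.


Little Picard bounds the complement of f(ℂ) to at most one point.
The exponent g(z) = 2z² − 4z is a nonconstant polynomial, hence surjective onto ℂ. So e^{g(z)} takes every value in {e^w : w ∈ ℂ} = ℂ ∖ {0}. Adding 6 shifts the range to ℂ ∖ {6}. f omits exactly 6.

Omitted value: 6.


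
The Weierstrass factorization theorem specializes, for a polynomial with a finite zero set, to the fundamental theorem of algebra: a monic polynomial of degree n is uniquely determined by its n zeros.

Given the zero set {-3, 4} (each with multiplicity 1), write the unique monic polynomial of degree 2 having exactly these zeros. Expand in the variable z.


The polynomial is p(z) = ∏_{α ∈ S} (z − α), where S = {-3, 4}.
Expanding the product yields: p(z) = z^2 -z -12.
The resulting polynomial has degree 2 and real coefficients as required.

p(z) = z^2 -z -12.


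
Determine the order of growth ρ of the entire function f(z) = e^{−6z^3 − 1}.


|e^{−6z^3 − 1}| = e^{Re(-6·z^3) + -1} ≤ e^{6|z|^3 + -1} = e^{6r^3 + -1} on |z| = r, so ρ ≤ 3. Choosing z on |z|=r so that -6·z^3 is real positive (always possible by picking arg z appropriately) gives |f(z)| = e^{6r^3 + -1}, matching the bound. The additive constant -1 does not affect log log M(r) ~ 3·log r. Hence ρ = 3.
Therefore ρ = 3.

Order ρ = 3.
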